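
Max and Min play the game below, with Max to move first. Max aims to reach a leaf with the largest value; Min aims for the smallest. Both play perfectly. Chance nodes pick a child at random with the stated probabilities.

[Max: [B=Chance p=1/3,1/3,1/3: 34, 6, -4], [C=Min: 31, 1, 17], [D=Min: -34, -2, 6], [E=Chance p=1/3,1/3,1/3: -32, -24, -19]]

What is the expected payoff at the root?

B (Chance): 1/3·34 + 1/3·6 + 1/3·-4 = 12
C (Min): min(31, 1, 17) = 1
D (Min): min(-34, -2, 6) = -34
E (Chance): 1/3·-32 + 1/3·-24 + 1/3·-19 = -25
Root (Max): max(12, 1, -34, -25) = 12

12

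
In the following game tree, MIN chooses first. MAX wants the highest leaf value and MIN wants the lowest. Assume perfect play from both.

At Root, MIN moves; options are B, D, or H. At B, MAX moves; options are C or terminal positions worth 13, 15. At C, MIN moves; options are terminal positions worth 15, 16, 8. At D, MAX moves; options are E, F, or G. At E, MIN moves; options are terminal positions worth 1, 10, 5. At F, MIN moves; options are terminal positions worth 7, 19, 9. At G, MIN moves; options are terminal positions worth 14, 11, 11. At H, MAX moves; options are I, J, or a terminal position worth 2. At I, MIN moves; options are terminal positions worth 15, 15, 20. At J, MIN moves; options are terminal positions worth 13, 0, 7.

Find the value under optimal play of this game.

C (MIN): min(15, 16, 8) = 8
B (MAX): max(8, 13, 15) = 15
E (MIN): min(1, 10, 5) = 1
F (MIN): min(7, 19, 9) = 7
G (MIN): min(14, 11, 11) = 11
D (MAX): max(1, 7, 11) = 11
I (MIN): min(15, 15, 20) = 15
J (MIN): min(13, 0, 7) = 0
H (MAX): max(15, 0, 2) = 15
Root (MIN): min(15, 11, 15) = 11

11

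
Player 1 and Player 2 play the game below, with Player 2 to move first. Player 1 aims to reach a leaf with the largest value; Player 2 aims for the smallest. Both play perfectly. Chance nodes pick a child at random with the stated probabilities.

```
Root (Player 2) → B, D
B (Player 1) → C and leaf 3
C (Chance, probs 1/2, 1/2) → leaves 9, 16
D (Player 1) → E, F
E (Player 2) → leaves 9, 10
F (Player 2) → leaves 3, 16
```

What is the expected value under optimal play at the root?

9

C (Chance): 1/2·9 + 1/2·16 = 12.5
B (Player 1): max(12.5, 3) = 12.5
E (Player 2): min(9, 10) = 9
F (Player 2): min(3, 16) = 3
D (Player 1): max(9, 3) = 9
Root (Player 2): min(12.5, 9) = 9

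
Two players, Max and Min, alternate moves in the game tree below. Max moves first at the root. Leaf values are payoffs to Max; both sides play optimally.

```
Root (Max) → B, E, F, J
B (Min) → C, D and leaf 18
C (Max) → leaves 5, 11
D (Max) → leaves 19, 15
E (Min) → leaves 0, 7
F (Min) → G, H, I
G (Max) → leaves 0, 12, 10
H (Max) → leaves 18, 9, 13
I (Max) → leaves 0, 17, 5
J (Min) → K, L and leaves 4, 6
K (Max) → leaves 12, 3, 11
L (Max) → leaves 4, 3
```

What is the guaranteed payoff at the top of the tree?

12

C (Max): max(5, 11) = 11
D (Max): max(19, 15) = 19
B (Min): min(11, 19, 18) = 11
E (Min): min(0, 7) = 0
G (Max): max(0, 12, 10) = 12
H (Max): max(18, 9, 13) = 18
I (Max): max(0, 17, 5) = 17
F (Min): min(12, 18, 17) = 12
K (Max): max(12, 3, 11) = 12
L (Max): max(4, 3) = 4
J (Min): min(12, 4, 4, 6) = 4
Root (Max): max(11, 0, 12, 4) = 12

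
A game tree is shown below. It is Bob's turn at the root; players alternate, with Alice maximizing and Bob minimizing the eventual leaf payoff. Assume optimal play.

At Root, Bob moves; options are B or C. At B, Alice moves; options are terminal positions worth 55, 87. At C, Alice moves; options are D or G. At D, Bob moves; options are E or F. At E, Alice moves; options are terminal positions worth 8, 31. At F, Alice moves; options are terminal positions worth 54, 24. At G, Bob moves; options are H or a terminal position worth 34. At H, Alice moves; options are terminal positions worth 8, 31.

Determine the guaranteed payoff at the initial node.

31

B (Alice): max(55, 87) = 87
E (Alice): max(8, 31) = 31
F (Alice): max(54, 24) = 54
D (Bob): min(31, 54) = 31
H (Alice): max(8, 31) = 31
G (Bob): min(31, 34) = 31
C (Alice): max(31, 31) = 31
Root (Bob): min(87, 31) = 31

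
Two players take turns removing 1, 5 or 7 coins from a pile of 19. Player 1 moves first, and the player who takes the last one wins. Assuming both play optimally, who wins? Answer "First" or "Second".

Positions where the player to move wins (W) vs loses (L):
i:   0  1  2  3  4  5  6  7  8  9 10 11 12 13 14 15 16 17 18 19
     L  W  L  W  L  W  L  W  L  W  L  W  L  W  L  W  L  W  L  W
Position 19 is W, so the first player wins.

First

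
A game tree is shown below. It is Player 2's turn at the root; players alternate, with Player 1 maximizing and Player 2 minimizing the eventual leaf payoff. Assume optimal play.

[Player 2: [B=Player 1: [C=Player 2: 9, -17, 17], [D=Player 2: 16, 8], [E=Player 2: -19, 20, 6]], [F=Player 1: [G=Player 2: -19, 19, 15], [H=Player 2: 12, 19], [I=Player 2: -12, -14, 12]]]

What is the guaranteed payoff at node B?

C: min(9, -17, 17) = -17
D: min(16, 8) = 8
E: min(-19, 20, 6) = -19
B: max(-17, 8, -19) = 8

8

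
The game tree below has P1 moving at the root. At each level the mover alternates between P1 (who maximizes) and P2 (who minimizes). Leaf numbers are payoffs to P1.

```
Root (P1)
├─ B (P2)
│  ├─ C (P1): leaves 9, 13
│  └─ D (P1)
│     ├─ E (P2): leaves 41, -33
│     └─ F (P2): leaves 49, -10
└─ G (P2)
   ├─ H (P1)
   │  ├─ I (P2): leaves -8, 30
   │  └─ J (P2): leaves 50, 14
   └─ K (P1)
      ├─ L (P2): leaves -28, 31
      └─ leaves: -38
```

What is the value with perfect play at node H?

I: min(-8, 30) = -8
J: min(50, 14) = 14
H: max(-8, 14) = 14

14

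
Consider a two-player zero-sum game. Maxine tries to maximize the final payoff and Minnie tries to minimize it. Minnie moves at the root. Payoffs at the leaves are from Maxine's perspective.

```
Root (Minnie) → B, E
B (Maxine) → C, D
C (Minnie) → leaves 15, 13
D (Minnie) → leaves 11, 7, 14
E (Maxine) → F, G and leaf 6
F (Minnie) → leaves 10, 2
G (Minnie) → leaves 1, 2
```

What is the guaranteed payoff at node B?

C: min(15, 13) = 13
D: min(11, 7, 14) = 7
B: max(13, 7) = 13

13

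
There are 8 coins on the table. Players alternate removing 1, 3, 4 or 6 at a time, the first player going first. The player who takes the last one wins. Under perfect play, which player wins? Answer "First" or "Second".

First

Compute winning (W) and losing (L) positions by backward induction:
i:   0  1  2  3  4  5  6  7  8
     L  W  L  W  W  W  W  L  W
Position 8 is W, so the first player wins.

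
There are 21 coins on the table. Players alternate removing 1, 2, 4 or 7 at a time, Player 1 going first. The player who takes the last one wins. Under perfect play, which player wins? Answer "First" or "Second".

Mark each pile size as W (mover wins) or L (mover loses):
i:   0  1  2  3  4  5  6  7  8  9 10 11 12 13 14 15 16 17 18 19 20 21
     L  W  W  L  W  W  L  W  W  L  W  W  L  W  W  L  W  W  L  W  W  L
Position 21 is L, so the second player wins.

Second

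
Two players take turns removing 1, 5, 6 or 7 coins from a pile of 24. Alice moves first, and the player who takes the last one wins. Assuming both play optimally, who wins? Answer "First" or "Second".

Positions where the player to move wins (W) vs loses (L):
i:   0  1  2  3  4  5  6  7  8  9 10 11 12 13 14 15 16 17 18 19 20 21 22 23 24
     L  W  L  W  L  W  W  W  W  W  W  W  L  W  L  W  L  W  W  W  W  W  W  W  L
Position 24 is L, so the second player wins.

Second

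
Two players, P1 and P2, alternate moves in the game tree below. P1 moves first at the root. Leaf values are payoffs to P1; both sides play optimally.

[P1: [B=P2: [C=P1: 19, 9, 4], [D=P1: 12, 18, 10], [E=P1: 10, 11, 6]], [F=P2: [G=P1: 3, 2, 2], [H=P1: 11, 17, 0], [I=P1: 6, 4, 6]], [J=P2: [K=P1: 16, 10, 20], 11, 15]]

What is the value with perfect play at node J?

11

K: max(16, 10, 20) = 20
J: min(20, 11, 15) = 11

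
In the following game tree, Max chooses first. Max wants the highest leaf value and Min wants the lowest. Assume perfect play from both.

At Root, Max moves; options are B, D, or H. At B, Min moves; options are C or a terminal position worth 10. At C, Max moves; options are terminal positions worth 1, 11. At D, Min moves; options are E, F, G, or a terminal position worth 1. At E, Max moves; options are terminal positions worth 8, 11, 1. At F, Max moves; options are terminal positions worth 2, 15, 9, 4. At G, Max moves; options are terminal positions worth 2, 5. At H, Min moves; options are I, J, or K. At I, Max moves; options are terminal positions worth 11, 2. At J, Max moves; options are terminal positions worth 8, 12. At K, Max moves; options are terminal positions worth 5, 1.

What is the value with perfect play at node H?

I: max(11, 2) = 11
J: max(8, 12) = 12
K: max(5, 1) = 5
H: min(11, 12, 5) = 5

5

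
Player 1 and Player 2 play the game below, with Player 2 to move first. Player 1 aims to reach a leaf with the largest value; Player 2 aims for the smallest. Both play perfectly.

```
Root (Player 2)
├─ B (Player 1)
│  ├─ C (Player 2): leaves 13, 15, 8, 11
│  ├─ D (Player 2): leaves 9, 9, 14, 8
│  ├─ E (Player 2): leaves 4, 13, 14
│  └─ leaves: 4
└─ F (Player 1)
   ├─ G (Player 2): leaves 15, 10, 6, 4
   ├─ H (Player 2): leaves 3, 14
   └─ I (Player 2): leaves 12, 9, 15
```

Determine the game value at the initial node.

C (Player 2): min(13, 15, 8, 11) = 8
D (Player 2): min(9, 9, 14, 8) = 8
E (Player 2): min(4, 13, 14) = 4
B (Player 1): max(8, 8, 4, 4) = 8
G (Player 2): min(15, 10, 6, 4) = 4
H (Player 2): min(3, 14) = 3
I (Player 2): min(12, 9, 15) = 9
F (Player 1): max(4, 3, 9) = 9
Root (Player 2): min(8, 9) = 8

8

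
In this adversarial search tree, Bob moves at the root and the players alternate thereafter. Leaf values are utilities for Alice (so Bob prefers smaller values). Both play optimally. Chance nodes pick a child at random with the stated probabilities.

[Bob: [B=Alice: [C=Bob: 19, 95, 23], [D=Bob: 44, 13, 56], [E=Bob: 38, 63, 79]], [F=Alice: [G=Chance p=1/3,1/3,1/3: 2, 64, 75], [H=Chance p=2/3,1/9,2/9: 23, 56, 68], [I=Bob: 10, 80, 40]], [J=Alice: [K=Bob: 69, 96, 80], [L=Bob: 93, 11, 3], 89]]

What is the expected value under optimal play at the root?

38

C (Bob): min(19, 95, 23) = 19
D (Bob): min(44, 13, 56) = 13
E (Bob): min(38, 63, 79) = 38
B (Alice): max(19, 13, 38) = 38
G (Chance): 1/3·2 + 1/3·64 + 1/3·75 = 47
H (Chance): 2/3·23 + 1/9·56 + 2/9·68 = 36.67
I (Bob): min(10, 80, 40) = 10
F (Alice): max(47, 36.67, 10) = 47
K (Bob): min(69, 96, 80) = 69
L (Bob): min(93, 11, 3) = 3
J (Alice): max(69, 3, 89) = 89
Root (Bob): min(38, 47, 89) = 38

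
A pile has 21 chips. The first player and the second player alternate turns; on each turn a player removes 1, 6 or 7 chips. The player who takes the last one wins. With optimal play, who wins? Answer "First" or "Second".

First

Mark each pile size as W (mover wins) or L (mover loses):
i:   0  1  2  3  4  5  6  7  8  9 10 11 12 13 14 15 16 17 18 19 20 21
     L  W  L  W  L  W  W  W  W  W  W  W  L  W  L  W  L  W  W  W  W  W
Position 21 is W, so the first player wins.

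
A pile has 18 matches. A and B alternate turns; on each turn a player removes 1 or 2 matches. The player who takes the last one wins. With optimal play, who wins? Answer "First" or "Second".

Mark each pile size as W (mover wins) or L (mover loses):
i:   0  1  2  3  4  5  6  7  8  9 10 11 12 13 14 15 16 17 18
     L  W  W  L  W  W  L  W  W  L  W  W  L  W  W  L  W  W  L
Position 18 is L, so the second player wins.

Second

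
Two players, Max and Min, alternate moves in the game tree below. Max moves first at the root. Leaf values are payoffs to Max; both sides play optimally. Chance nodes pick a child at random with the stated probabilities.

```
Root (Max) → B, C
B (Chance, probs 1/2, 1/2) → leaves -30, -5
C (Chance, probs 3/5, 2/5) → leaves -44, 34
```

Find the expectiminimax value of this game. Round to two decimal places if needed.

-12.8

B (Chance): 1/2·-30 + 1/2·-5 = -17.5
C (Chance): 3/5·-44 + 2/5·34 = -12.8
Root (Max): max(-17.5, -12.8) = -12.8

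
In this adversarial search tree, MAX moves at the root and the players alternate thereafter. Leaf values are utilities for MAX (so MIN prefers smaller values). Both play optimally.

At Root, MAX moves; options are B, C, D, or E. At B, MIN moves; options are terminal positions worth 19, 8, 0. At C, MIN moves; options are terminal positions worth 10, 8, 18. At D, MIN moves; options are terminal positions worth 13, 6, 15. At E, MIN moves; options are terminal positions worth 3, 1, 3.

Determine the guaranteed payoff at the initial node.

B (MIN): min(19, 8, 0) = 0
C (MIN): min(10, 8, 18) = 8
D (MIN): min(13, 6, 15) = 6
E (MIN): min(3, 1, 3) = 1
Root (MAX): max(0, 8, 6, 1) = 8

8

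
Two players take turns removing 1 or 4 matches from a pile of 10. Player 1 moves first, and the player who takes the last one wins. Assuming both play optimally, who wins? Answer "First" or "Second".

Second

Compute winning (W) and losing (L) positions by backward induction:
i:   0  1  2  3  4  5  6  7  8  9 10
     L  W  L  W  W  L  W  L  W  W  L
Position 10 is L, so the second player wins.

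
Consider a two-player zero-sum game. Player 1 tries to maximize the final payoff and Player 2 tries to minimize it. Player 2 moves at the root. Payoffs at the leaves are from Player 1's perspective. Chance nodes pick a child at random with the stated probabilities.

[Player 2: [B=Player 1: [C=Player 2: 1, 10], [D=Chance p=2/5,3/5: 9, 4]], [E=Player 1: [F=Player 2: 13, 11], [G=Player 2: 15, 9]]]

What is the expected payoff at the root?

6

C (Player 2): min(1, 10) = 1
D (Chance): 2/5·9 + 3/5·4 = 6
B (Player 1): max(1, 6) = 6
F (Player 2): min(13, 11) = 11
G (Player 2): min(15, 9) = 9
E (Player 1): max(11, 9) = 11
Root (Player 2): min(6, 11) = 6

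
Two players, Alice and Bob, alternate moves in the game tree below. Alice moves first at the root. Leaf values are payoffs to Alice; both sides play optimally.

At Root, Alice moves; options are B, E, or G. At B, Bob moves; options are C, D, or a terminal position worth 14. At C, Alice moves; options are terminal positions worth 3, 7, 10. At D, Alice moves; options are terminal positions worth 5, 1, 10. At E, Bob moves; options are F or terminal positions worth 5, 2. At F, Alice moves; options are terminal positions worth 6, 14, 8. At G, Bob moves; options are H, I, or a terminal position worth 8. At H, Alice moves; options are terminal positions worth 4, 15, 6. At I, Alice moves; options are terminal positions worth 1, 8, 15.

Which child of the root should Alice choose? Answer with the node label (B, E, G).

B

C (Alice): max(3, 7, 10) = 10
D (Alice): max(5, 1, 10) = 10
B (Bob): min(10, 10, 14) = 10
F (Alice): max(6, 14, 8) = 14
E (Bob): min(14, 5, 2) = 2
H (Alice): max(4, 15, 6) = 15
I (Alice): max(1, 8, 15) = 15
G (Bob): min(15, 15, 8) = 8
Root (Alice): max(10, 2, 8) = 10
Alice picks the child with the highest value: B (value 10).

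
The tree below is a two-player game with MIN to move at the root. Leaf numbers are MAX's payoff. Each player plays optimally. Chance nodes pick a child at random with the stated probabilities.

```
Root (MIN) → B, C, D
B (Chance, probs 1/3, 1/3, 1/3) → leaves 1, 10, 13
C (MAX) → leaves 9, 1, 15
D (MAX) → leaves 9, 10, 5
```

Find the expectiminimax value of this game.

8

B (Chance): 1/3·1 + 1/3·10 + 1/3·13 = 8
C (MAX): max(9, 1, 15) = 15
D (MAX): max(9, 10, 5) = 10
Root (MIN): min(8, 15, 10) = 8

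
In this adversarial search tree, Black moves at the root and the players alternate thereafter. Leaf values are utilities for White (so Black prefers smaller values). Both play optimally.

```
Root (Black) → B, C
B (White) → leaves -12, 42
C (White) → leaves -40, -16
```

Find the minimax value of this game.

-16

B (White): max(-12, 42) = 42
C (White): max(-40, -16) = -16
Root (Black): min(42, -16) = -16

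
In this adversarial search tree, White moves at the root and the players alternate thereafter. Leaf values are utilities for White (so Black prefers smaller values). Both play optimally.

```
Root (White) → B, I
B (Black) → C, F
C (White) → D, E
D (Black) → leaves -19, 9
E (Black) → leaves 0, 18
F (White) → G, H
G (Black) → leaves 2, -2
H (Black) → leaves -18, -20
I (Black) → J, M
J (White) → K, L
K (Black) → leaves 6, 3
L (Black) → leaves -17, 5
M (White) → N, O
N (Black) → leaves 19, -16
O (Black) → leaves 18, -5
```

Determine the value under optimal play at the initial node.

-2

D (Black): min(-19, 9) = -19
E (Black): min(0, 18) = 0
C (White): max(-19, 0) = 0
G (Black): min(2, -2) = -2
H (Black): min(-18, -20) = -20
F (White): max(-2, -20) = -2
B (Black): min(0, -2) = -2
K (Black): min(6, 3) = 3
L (Black): min(-17, 5) = -17
J (White): max(3, -17) = 3
N (Black): min(19, -16) = -16
O (Black): min(18, -5) = -5
M (White): max(-16, -5) = -5
I (Black): min(3, -5) = -5
Root (White): max(-2, -5) = -2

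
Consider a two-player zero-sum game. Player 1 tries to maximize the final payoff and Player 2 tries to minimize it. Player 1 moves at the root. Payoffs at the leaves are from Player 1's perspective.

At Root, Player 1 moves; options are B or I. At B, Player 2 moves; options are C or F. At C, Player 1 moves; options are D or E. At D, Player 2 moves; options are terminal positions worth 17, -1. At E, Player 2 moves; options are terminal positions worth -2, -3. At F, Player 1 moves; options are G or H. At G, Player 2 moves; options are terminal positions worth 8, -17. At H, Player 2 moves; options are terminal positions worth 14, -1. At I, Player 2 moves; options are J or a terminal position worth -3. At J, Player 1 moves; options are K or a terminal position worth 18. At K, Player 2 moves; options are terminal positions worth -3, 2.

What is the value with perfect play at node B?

D: min(17, -1) = -1
E: min(-2, -3) = -3
C: max(-1, -3) = -1
G: min(8, -17) = -17
H: min(14, -1) = -1
F: max(-17, -1) = -1
B: min(-1, -1) = -1

-1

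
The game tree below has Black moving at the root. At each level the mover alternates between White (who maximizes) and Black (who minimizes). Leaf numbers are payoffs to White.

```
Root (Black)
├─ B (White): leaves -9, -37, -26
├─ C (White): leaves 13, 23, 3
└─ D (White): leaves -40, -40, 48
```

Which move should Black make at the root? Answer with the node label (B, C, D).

B

B (White): max(-9, -37, -26) = -9
C (White): max(13, 23, 3) = 23
D (White): max(-40, -40, 48) = 48
Root (Black): min(-9, 23, 48) = -9
Black picks the child with the lowest value: B (value -9).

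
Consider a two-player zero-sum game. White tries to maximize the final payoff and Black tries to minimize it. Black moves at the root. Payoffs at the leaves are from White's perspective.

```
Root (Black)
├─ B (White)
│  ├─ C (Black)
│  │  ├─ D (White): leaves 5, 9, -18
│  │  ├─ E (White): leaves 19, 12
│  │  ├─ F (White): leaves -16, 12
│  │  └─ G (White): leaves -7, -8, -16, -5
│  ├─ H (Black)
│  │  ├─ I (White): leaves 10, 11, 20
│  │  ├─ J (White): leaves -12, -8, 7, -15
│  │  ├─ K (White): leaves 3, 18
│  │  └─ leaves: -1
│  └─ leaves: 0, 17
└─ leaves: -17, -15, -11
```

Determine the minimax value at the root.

D (White): max(5, 9, -18) = 9
E (White): max(19, 12) = 19
F (White): max(-16, 12) = 12
G (White): max(-7, -8, -16, -5) = -5
C (Black): min(9, 19, 12, -5) = -5
I (White): max(10, 11, 20) = 20
J (White): max(-12, -8, 7, -15) = 7
K (White): max(3, 18) = 18
H (Black): min(20, 7, 18, -1) = -1
B (White): max(-5, -1, 0, 17) = 17
Root (Black): min(17, -17, -15, -11) = -17

-17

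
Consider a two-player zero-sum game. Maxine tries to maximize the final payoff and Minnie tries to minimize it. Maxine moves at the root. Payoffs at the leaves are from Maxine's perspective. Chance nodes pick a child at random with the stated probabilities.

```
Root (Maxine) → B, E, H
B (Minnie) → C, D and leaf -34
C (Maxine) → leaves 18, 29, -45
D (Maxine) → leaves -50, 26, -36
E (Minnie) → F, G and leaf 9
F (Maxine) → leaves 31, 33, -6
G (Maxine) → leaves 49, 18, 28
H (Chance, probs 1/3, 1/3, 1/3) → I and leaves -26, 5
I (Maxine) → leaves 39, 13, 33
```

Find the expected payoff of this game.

9

C (Maxine): max(18, 29, -45) = 29
D (Maxine): max(-50, 26, -36) = 26
B (Minnie): min(29, 26, -34) = -34
F (Maxine): max(31, 33, -6) = 33
G (Maxine): max(49, 18, 28) = 49
E (Minnie): min(33, 49, 9) = 9
I (Maxine): max(39, 13, 33) = 39
H (Chance): 1/3·39 + 1/3·-26 + 1/3·5 = 6
Root (Maxine): max(-34, 9, 6) = 9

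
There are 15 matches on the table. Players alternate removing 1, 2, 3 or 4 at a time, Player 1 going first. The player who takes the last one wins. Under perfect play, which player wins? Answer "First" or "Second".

i:   0  1  2  3  4  5  6  7  8  9 10 11 12 13 14 15
     L  W  W  W  W  L  W  W  W  W  L  W  W  W  W  L
Position 15 is L, so the second player wins.

Second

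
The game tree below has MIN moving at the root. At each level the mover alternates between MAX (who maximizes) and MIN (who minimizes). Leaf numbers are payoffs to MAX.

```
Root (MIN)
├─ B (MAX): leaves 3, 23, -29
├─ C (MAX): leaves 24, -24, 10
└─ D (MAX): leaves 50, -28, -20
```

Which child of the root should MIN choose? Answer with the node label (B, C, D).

B (MAX): max(3, 23, -29) = 23
C (MAX): max(24, -24, 10) = 24
D (MAX): max(50, -28, -20) = 50
Root (MIN): min(23, 24, 50) = 23
MIN picks the child with the lowest value: B (value 23).

B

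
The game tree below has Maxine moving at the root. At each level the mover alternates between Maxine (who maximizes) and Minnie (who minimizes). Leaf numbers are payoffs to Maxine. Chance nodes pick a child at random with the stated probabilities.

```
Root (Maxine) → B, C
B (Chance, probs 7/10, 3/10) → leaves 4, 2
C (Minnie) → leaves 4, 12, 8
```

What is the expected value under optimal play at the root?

4

B (Chance): 7/10·4 + 3/10·2 = 3.4
C (Minnie): min(4, 12, 8) = 4
Root (Maxine): max(3.4, 4) = 4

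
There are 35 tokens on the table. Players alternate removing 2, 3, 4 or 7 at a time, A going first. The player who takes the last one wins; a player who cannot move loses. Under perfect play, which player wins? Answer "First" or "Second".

First

Positions where the player to move wins (W) vs loses (L):
i:   0  1  2  3  4  5  6  7  8  9 10 11 12 13 14 15 16 17 18 19 20 21 22 23 24 25 26 27 28 29 30 31 32 33 34 35
     L  L  W  W  W  W  L  W  W  W  W  L  L  W  W  W  W  L  W  W  W  W  L  L  W  W  W  W  L  W  W  W  W  L  L  W
Position 35 is W, so the first player wins.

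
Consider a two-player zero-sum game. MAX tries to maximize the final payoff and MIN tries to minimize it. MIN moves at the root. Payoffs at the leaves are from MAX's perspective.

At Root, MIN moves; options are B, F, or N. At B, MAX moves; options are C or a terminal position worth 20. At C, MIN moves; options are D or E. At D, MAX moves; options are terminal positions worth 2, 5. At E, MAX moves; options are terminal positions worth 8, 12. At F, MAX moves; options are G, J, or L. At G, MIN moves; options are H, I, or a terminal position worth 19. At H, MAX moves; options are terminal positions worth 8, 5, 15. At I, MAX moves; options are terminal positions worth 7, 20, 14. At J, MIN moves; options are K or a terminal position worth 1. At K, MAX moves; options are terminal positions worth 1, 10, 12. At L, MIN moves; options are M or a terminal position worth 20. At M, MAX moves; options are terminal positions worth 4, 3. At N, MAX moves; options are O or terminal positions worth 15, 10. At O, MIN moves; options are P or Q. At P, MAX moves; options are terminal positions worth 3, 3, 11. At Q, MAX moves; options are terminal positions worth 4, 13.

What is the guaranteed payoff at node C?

5

D: max(2, 5) = 5
E: max(8, 12) = 12
C: min(5, 12) = 5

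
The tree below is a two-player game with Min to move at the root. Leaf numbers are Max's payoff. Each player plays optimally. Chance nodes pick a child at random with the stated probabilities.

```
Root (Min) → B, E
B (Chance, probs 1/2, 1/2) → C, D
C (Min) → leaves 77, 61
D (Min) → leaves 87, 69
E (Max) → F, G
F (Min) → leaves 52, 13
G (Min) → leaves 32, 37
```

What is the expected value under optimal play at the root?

C (Min): min(77, 61) = 61
D (Min): min(87, 69) = 69
B (Chance): 1/2·61 + 1/2·69 = 65
F (Min): min(52, 13) = 13
G (Min): min(32, 37) = 32
E (Max): max(13, 32) = 32
Root (Min): min(65, 32) = 32

32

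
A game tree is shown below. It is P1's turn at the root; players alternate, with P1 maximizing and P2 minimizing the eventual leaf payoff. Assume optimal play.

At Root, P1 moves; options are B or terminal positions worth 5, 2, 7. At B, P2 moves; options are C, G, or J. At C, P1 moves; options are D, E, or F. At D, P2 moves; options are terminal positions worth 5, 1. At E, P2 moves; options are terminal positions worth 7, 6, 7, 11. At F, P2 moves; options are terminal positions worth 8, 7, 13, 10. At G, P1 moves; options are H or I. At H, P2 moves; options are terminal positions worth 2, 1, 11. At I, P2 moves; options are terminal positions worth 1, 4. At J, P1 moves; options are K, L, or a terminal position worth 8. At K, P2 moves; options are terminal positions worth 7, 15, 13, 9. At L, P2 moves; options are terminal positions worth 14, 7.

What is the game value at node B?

D: min(5, 1) = 1
E: min(7, 6, 7, 11) = 6
F: min(8, 7, 13, 10) = 7
C: max(1, 6, 7) = 7
H: min(2, 1, 11) = 1
I: min(1, 4) = 1
G: max(1, 1) = 1
K: min(7, 15, 13, 9) = 7
L: min(14, 7) = 7
J: max(7, 7, 8) = 8
B: min(7, 1, 8) = 1

1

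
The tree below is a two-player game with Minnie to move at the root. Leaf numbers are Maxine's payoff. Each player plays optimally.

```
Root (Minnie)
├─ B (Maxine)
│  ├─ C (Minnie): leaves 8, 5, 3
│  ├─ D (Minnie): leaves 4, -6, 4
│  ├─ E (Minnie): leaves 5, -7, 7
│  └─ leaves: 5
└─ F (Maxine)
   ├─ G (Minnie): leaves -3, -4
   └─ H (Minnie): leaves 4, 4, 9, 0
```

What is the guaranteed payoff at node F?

0

G: min(-3, -4) = -4
H: min(4, 4, 9, 0) = 0
F: max(-4, 0) = 0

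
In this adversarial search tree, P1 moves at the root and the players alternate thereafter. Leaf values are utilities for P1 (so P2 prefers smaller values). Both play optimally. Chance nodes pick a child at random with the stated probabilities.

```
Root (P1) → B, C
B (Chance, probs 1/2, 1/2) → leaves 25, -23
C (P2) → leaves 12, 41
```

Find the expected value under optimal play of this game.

B (Chance): 1/2·25 + 1/2·-23 = 1
C (P2): min(12, 41) = 12
Root (P1): max(1, 12) = 12

12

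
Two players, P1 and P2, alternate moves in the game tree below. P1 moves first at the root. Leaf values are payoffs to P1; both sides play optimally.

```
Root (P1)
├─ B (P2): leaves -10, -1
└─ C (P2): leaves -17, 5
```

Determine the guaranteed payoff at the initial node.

-10

B (P2): min(-10, -1) = -10
C (P2): min(-17, 5) = -17
Root (P1): max(-10, -17) = -10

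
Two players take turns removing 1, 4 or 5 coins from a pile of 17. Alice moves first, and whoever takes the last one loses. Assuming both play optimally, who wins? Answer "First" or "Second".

Compute winning (W) and losing (L) positions by backward induction:
i:   0  1  2  3  4  5  6  7  8  9 10 11 12 13 14 15 16 17
     W  L  W  L  W  W  W  W  W  L  W  L  W  W  W  W  W  L
Position 17 is L, so the second player wins.

Second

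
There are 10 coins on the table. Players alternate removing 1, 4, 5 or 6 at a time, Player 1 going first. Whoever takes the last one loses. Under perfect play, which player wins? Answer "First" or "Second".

Positions where the player to move wins (W) vs loses (L):
i:   0  1  2  3  4  5  6  7  8  9 10
     W  L  W  L  W  W  W  W  W  W  L
Position 10 is L, so the second player wins.

Second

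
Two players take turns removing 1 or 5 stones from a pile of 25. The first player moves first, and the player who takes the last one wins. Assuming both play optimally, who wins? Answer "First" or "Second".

Positions where the player to move wins (W) vs loses (L):
i:   0  1  2  3  4  5  6  7  8  9 10 11 12 13 14 15 16 17 18 19 20 21 22 23 24 25
     L  W  L  W  L  W  L  W  L  W  L  W  L  W  L  W  L  W  L  W  L  W  L  W  L  W
Position 25 is W, so the first player wins.

First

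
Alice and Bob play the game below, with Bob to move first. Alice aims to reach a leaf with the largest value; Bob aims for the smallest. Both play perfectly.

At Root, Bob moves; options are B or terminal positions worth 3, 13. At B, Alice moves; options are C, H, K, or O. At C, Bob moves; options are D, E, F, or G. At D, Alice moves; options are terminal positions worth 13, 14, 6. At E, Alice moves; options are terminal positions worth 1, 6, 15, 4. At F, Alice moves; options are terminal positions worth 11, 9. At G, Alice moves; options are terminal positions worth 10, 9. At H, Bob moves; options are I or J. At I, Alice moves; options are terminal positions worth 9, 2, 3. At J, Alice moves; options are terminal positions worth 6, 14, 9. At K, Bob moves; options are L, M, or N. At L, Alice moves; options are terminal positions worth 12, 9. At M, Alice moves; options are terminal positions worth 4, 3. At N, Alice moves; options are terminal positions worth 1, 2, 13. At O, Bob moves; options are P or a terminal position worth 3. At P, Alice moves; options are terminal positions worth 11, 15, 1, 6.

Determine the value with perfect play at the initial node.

3

D (Alice): max(13, 14, 6) = 14
E (Alice): max(1, 6, 15, 4) = 15
F (Alice): max(11, 9) = 11
G (Alice): max(10, 9) = 10
C (Bob): min(14, 15, 11, 10) = 10
I (Alice): max(9, 2, 3) = 9
J (Alice): max(6, 14, 9) = 14
H (Bob): min(9, 14) = 9
L (Alice): max(12, 9) = 12
M (Alice): max(4, 3) = 4
N (Alice): max(1, 2, 13) = 13
K (Bob): min(12, 4, 13) = 4
P (Alice): max(11, 15, 1, 6) = 15
O (Bob): min(15, 3) = 3
B (Alice): max(10, 9, 4, 3) = 10
Root (Bob): min(10, 3, 13) = 3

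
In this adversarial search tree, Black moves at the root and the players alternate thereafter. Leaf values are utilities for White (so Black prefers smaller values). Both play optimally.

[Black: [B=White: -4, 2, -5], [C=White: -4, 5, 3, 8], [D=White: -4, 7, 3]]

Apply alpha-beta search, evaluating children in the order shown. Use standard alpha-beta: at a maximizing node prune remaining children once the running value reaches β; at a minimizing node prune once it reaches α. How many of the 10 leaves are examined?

7

B [α=-∞,β=+∞]: v=2
C [α=-∞,β=2]: v=5 after child 2 ≥ β → β-cutoff, skip 2
D [α=-∞,β=2]: v=7 after child 2 ≥ β → β-cutoff, skip 1
Root [α=-∞,β=+∞]: v=2
Leaves evaluated: 7 of 10.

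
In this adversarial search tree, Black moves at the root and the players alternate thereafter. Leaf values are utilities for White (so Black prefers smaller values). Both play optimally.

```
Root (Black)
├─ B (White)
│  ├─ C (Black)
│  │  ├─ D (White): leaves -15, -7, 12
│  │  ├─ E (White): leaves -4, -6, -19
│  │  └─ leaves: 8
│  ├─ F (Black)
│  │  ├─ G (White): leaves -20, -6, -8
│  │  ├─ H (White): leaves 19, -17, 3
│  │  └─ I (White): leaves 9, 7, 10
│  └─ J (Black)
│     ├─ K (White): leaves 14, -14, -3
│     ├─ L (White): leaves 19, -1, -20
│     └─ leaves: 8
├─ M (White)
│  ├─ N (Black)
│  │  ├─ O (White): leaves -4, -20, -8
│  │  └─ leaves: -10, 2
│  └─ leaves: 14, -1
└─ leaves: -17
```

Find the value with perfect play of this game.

-17

D (White): max(-15, -7, 12) = 12
E (White): max(-4, -6, -19) = -4
C (Black): min(12, -4, 8) = -4
G (White): max(-20, -6, -8) = -6
H (White): max(19, -17, 3) = 19
I (White): max(9, 7, 10) = 10
F (Black): min(-6, 19, 10) = -6
K (White): max(14, -14, -3) = 14
L (White): max(19, -1, -20) = 19
J (Black): min(14, 19, 8) = 8
B (White): max(-4, -6, 8) = 8
O (White): max(-4, -20, -8) = -4
N (Black): min(-4, -10, 2) = -10
M (White): max(-10, 14, -1) = 14
Root (Black): min(8, 14, -17) = -17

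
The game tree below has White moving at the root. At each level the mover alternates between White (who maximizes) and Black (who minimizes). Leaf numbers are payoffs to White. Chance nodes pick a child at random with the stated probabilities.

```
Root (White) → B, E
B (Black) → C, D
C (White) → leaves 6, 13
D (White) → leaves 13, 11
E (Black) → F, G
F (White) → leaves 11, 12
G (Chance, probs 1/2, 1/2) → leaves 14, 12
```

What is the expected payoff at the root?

13

C (White): max(6, 13) = 13
D (White): max(13, 11) = 13
B (Black): min(13, 13) = 13
F (White): max(11, 12) = 12
G (Chance): 1/2·14 + 1/2·12 = 13
E (Black): min(12, 13) = 12
Root (White): max(13, 12) = 13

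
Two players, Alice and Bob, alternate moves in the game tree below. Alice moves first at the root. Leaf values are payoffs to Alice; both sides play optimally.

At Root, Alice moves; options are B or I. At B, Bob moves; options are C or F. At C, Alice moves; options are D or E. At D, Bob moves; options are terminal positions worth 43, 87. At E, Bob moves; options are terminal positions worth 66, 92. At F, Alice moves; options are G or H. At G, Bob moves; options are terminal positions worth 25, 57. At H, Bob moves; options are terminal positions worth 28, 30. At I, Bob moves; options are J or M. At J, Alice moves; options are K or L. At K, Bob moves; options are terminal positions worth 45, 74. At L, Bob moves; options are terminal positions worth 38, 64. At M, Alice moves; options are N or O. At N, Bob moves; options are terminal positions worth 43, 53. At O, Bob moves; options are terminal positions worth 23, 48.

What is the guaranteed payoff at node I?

43

K: min(45, 74) = 45
L: min(38, 64) = 38
J: max(45, 38) = 45
N: min(43, 53) = 43
O: min(23, 48) = 23
M: max(43, 23) = 43
I: min(45, 43) = 43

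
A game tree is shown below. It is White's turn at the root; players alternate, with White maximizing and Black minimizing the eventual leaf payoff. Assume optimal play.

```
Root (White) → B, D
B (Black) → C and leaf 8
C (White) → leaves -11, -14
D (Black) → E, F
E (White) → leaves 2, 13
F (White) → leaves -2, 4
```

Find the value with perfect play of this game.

4

C (White): max(-11, -14) = -11
B (Black): min(-11, 8) = -11
E (White): max(2, 13) = 13
F (White): max(-2, 4) = 4
D (Black): min(13, 4) = 4
Root (White): max(-11, 4) = 4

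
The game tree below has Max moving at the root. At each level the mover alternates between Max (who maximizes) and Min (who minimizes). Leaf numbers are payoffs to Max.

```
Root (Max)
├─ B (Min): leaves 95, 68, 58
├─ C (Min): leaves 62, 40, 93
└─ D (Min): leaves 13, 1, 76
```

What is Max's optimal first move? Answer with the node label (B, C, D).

B

B (Min): min(95, 68, 58) = 58
C (Min): min(62, 40, 93) = 40
D (Min): min(13, 1, 76) = 1
Root (Max): max(58, 40, 1) = 58
Max picks the child with the highest value: B (value 58).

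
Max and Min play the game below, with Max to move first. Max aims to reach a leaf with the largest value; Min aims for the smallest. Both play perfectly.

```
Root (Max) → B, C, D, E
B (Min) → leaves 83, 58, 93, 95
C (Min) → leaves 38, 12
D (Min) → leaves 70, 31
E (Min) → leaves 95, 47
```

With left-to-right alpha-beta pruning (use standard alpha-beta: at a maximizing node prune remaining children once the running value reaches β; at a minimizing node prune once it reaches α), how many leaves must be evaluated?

9

B [α=-∞,β=+∞]: v=58
C [α=58,β=+∞]: v=38 after child 1 ≤ α → α-cutoff, skip 1
D [α=58,β=+∞]: v=31
E [α=58,β=+∞]: v=47
Root [α=-∞,β=+∞]: v=58
Leaves evaluated: 9 of 10.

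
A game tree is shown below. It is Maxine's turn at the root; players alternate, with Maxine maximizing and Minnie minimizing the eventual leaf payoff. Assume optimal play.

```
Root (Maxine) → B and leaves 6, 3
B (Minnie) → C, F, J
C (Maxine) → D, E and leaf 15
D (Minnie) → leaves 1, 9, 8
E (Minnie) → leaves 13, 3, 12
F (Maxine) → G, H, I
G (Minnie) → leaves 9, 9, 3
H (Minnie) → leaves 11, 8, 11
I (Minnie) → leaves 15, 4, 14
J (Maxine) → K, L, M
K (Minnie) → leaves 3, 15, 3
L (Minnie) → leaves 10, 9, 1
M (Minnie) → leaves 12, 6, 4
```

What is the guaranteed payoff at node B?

4

D: min(1, 9, 8) = 1
E: min(13, 3, 12) = 3
C: max(1, 3, 15) = 15
G: min(9, 9, 3) = 3
H: min(11, 8, 11) = 8
I: min(15, 4, 14) = 4
F: max(3, 8, 4) = 8
K: min(3, 15, 3) = 3
L: min(10, 9, 1) = 1
M: min(12, 6, 4) = 4
J: max(3, 1, 4) = 4
B: min(15, 8, 4) = 4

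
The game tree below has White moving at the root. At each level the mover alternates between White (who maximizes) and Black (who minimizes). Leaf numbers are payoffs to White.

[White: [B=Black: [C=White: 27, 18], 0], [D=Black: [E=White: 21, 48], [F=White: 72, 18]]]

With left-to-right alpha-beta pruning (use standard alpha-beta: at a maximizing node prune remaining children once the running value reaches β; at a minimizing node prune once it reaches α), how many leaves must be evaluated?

6

C [α=-∞,β=+∞]: v=27
B [α=-∞,β=+∞]: v=0
E [α=0,β=+∞]: v=48
F [α=0,β=48]: v=72 after child 1 ≥ β → β-cutoff, skip 1
D [α=0,β=+∞]: v=48
Root [α=-∞,β=+∞]: v=48
Leaves evaluated: 6 of 7.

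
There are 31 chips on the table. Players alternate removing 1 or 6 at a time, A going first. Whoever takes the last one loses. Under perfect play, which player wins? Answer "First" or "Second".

Second

Compute winning (W) and losing (L) positions by backward induction:
i:   0  1  2  3  4  5  6  7  8  9 10 11 12 13 14 15 16 17 18 19 20 21 22 23 24 25 26 27 28 29 30 31
     W  L  W  L  W  L  W  W  L  W  L  W  L  W  W  L  W  L  W  L  W  W  L  W  L  W  L  W  W  L  W  L
Position 31 is L, so the second player wins.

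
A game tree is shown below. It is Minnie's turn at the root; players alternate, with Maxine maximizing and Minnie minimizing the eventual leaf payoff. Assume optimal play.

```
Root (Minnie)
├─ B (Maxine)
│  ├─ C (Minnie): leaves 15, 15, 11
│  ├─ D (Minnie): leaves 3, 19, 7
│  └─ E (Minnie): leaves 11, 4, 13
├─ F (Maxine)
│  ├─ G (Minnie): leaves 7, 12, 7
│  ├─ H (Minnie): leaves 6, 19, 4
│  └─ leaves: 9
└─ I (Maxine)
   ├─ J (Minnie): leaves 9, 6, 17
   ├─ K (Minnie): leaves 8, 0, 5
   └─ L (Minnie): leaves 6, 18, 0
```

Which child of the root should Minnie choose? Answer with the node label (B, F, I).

I

C (Minnie): min(15, 15, 11) = 11
D (Minnie): min(3, 19, 7) = 3
E (Minnie): min(11, 4, 13) = 4
B (Maxine): max(11, 3, 4) = 11
G (Minnie): min(7, 12, 7) = 7
H (Minnie): min(6, 19, 4) = 4
F (Maxine): max(7, 4, 9) = 9
J (Minnie): min(9, 6, 17) = 6
K (Minnie): min(8, 0, 5) = 0
L (Minnie): min(6, 18, 0) = 0
I (Maxine): max(6, 0, 0) = 6
Root (Minnie): min(11, 9, 6) = 6
Minnie picks the child with the lowest value: I (value 6).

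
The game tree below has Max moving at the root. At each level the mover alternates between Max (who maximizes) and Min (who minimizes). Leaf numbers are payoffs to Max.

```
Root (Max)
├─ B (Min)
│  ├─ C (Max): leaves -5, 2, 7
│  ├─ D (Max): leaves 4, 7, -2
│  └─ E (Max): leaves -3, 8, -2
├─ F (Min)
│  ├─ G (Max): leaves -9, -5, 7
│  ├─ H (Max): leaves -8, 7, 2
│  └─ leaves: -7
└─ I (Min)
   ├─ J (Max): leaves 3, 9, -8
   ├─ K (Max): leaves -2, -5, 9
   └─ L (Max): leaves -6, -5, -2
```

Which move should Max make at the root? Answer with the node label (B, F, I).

B

C (Max): max(-5, 2, 7) = 7
D (Max): max(4, 7, -2) = 7
E (Max): max(-3, 8, -2) = 8
B (Min): min(7, 7, 8) = 7
G (Max): max(-9, -5, 7) = 7
H (Max): max(-8, 7, 2) = 7
F (Min): min(7, 7, -7) = -7
J (Max): max(3, 9, -8) = 9
K (Max): max(-2, -5, 9) = 9
L (Max): max(-6, -5, -2) = -2
I (Min): min(9, 9, -2) = -2
Root (Max): max(7, -7, -2) = 7
Max picks the child with the highest value: B (value 7).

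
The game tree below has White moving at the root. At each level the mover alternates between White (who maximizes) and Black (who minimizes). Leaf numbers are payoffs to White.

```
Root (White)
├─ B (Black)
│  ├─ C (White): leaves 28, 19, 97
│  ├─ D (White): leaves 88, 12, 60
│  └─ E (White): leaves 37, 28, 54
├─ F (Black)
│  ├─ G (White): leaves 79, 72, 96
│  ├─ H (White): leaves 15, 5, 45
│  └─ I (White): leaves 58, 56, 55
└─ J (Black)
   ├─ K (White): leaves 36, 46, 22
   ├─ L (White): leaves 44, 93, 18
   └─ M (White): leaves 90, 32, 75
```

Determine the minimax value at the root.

54

C (White): max(28, 19, 97) = 97
D (White): max(88, 12, 60) = 88
E (White): max(37, 28, 54) = 54
B (Black): min(97, 88, 54) = 54
G (White): max(79, 72, 96) = 96
H (White): max(15, 5, 45) = 45
I (White): max(58, 56, 55) = 58
F (Black): min(96, 45, 58) = 45
K (White): max(36, 46, 22) = 46
L (White): max(44, 93, 18) = 93
M (White): max(90, 32, 75) = 90
J (Black): min(46, 93, 90) = 46
Root (White): max(54, 45, 46) = 54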